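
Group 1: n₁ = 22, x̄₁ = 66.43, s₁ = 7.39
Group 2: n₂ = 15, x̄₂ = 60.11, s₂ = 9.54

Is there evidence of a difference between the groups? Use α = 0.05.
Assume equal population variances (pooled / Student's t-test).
Student's two-sample t-test (equal variances):
H₀: μ₁ = μ₂
H₁: μ₁ ≠ μ₂
df = n₁ + n₂ - 2 = 35
Pooled variance s_p² = [(n₁-1)s₁² + (n₂-1)s₂²] / (n₁ + n₂ - 2) = [(21)(7.39²) + (14)(9.54²)] / 35 = 69.1719
SE = √(s_p²(1/n₁ + 1/n₂)) = √(69.1719 × (1/22 + 1/15)) = 2.7849
t = (x̄₁ - x̄₂) / SE = (66.43 - 60.11) / 2.7849 = 6.32 / 2.7849 = 2.269
p-value = 0.0295

Since p-value < α = 0.05, we reject H₀.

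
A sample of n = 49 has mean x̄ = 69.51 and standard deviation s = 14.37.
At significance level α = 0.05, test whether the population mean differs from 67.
One-sample t-test:
H₀: μ = 67
H₁: μ ≠ 67
df = n - 1 = 48
t = (x̄ - μ₀) / (s/√n) = (69.51 - 67) / (14.37/√49) = 1.223
p-value = 0.2274

Since p-value > α = 0.05, we fail to reject H₀.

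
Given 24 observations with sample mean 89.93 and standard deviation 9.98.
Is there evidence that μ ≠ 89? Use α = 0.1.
One-sample t-test:
H₀: μ = 89
H₁: μ ≠ 89
df = n - 1 = 23
t = (x̄ - μ₀) / (s/√n) = (89.93 - 89) / (9.98/√24) = 0.457
p-value = 0.6523

Since p-value > α = 0.1, we fail to reject H₀.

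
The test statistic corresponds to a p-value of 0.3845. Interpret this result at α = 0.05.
Since p = 0.3845 > α = 0.05, fail to reject H₀.
There is insufficient evidence to reject the null hypothesis; the result is not statistically significant at the 0.05 level.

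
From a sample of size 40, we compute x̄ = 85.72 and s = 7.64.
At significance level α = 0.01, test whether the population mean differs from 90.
One-sample t-test:
H₀: μ = 90
H₁: μ ≠ 90
df = n - 1 = 39
t = (x̄ - μ₀) / (s/√n) = (85.72 - 90) / (7.64/√40) = -3.543
p-value = 0.0010

Since p-value < α = 0.01, we reject H₀.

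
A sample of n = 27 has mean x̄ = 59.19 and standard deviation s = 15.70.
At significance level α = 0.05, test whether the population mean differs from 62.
One-sample t-test:
H₀: μ = 62
H₁: μ ≠ 62
df = n - 1 = 26
t = (x̄ - μ₀) / (s/√n) = (59.19 - 62) / (15.70/√27) = -0.930
p-value = 0.3609

Since p-value > α = 0.05, we fail to reject H₀.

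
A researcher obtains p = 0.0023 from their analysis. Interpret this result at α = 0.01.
Since p = 0.0023 < α = 0.01, reject H₀.
There is sufficient evidence to reject the null hypothesis; the result is statistically significant at the 0.01 level.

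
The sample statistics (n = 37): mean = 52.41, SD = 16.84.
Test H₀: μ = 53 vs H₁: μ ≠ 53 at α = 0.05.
One-sample t-test:
H₀: μ = 53
H₁: μ ≠ 53
df = n - 1 = 36
t = (x̄ - μ₀) / (s/√n) = (52.41 - 53) / (16.84/√37) = -0.213
p-value = 0.8324

Since p-value > α = 0.05, we fail to reject H₀.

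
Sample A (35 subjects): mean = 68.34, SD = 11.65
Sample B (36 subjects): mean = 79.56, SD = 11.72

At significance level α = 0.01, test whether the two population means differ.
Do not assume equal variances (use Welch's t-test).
Welch's two-sample t-test:
H₀: μ₁ = μ₂
H₁: μ₁ ≠ μ₂
s₁²/n₁ = 11.65²/35 = 3.8778,  s₂²/n₂ = 11.72²/36 = 3.8155
SE = √(s₁²/n₁ + s₂²/n₂) = √(3.8778 + 3.8155) = 2.7737
df (Welch-Satterthwaite) = (s₁²/n₁ + s₂²/n₂)² / [(s₁²/n₁)²/(n₁-1) + (s₂²/n₂)²/(n₂-1)] ≈ 68.96
t = (x̄₁ - x̄₂) / SE = (68.34 - 79.56) / 2.7737 = -11.22 / 2.7737 = -4.045
p-value = 0.0001

Since p-value < α = 0.01, we reject H₀.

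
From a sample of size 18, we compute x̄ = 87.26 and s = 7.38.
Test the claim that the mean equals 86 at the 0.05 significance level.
One-sample t-test:
H₀: μ = 86
H₁: μ ≠ 86
df = n - 1 = 17
t = (x̄ - μ₀) / (s/√n) = (87.26 - 86) / (7.38/√18) = 0.724
p-value = 0.4787

Since p-value > α = 0.05, we fail to reject H₀.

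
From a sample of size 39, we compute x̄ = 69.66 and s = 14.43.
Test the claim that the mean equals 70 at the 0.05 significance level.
One-sample t-test:
H₀: μ = 70
H₁: μ ≠ 70
df = n - 1 = 38
t = (x̄ - μ₀) / (s/√n) = (69.66 - 70) / (14.43/√39) = -0.147
p-value = 0.8838

Since p-value > α = 0.05, we fail to reject H₀.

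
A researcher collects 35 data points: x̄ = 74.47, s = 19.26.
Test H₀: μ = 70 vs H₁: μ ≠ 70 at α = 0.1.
One-sample t-test:
H₀: μ = 70
H₁: μ ≠ 70
df = n - 1 = 34
t = (x̄ - μ₀) / (s/√n) = (74.47 - 70) / (19.26/√35) = 1.373
p-value = 0.1787

Since p-value > α = 0.1, we fail to reject H₀.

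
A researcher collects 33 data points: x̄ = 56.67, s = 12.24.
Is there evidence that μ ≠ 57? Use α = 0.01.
One-sample t-test:
H₀: μ = 57
H₁: μ ≠ 57
df = n - 1 = 32
t = (x̄ - μ₀) / (s/√n) = (56.67 - 57) / (12.24/√33) = -0.155
p-value = 0.8779

Since p-value > α = 0.01, we fail to reject H₀.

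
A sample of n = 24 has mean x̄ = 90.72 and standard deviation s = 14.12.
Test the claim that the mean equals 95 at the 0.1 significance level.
One-sample t-test:
H₀: μ = 95
H₁: μ ≠ 95
df = n - 1 = 23
t = (x̄ - μ₀) / (s/√n) = (90.72 - 95) / (14.12/√24) = -1.485
p-value = 0.1511

Since p-value > α = 0.1, we fail to reject H₀.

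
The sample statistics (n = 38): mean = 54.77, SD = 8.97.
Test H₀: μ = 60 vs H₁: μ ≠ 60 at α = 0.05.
One-sample t-test:
H₀: μ = 60
H₁: μ ≠ 60
df = n - 1 = 37
t = (x̄ - μ₀) / (s/√n) = (54.77 - 60) / (8.97/√38) = -3.594
p-value = 0.0009

Since p-value < α = 0.05, we reject H₀.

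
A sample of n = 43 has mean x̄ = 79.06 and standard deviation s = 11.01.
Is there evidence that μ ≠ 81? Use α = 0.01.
One-sample t-test:
H₀: μ = 81
H₁: μ ≠ 81
df = n - 1 = 42
t = (x̄ - μ₀) / (s/√n) = (79.06 - 81) / (11.01/√43) = -1.155
p-value = 0.2544

Since p-value > α = 0.01, we fail to reject H₀.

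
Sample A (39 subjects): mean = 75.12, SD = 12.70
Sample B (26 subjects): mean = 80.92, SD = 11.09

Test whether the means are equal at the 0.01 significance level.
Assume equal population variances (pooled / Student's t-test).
Student's two-sample t-test (equal variances):
H₀: μ₁ = μ₂
H₁: μ₁ ≠ μ₂
df = n₁ + n₂ - 2 = 63
Pooled variance s_p² = [(n₁-1)s₁² + (n₂-1)s₂²] / (n₁ + n₂ - 2) = [(38)(12.70²) + (25)(11.09²)] / 63 = 146.0908
SE = √(s_p²(1/n₁ + 1/n₂)) = √(146.0908 × (1/39 + 1/26)) = 3.0602
t = (x̄₁ - x̄₂) / SE = (75.12 - 80.92) / 3.0602 = -5.80 / 3.0602 = -1.895
p-value = 0.0626

Since p-value > α = 0.01, we fail to reject H₀.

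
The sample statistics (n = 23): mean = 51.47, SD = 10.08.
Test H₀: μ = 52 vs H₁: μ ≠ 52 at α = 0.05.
One-sample t-test:
H₀: μ = 52
H₁: μ ≠ 52
df = n - 1 = 22
t = (x̄ - μ₀) / (s/√n) = (51.47 - 52) / (10.08/√23) = -0.252
p-value = 0.8033

Since p-value > α = 0.05, we fail to reject H₀.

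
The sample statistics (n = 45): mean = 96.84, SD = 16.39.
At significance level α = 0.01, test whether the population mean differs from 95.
One-sample t-test:
H₀: μ = 95
H₁: μ ≠ 95
df = n - 1 = 44
t = (x̄ - μ₀) / (s/√n) = (96.84 - 95) / (16.39/√45) = 0.753
p-value = 0.4554

Since p-value > α = 0.01, we fail to reject H₀.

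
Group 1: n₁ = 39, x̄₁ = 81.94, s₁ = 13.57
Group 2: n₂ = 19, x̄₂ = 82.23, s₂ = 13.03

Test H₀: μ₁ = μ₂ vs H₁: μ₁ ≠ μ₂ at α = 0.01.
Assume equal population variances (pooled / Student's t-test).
Student's two-sample t-test (equal variances):
H₀: μ₁ = μ₂
H₁: μ₁ ≠ μ₂
df = n₁ + n₂ - 2 = 56
Pooled variance s_p² = [(n₁-1)s₁² + (n₂-1)s₂²] / (n₁ + n₂ - 2) = [(38)(13.57²) + (18)(13.03²)] / 56 = 179.5279
SE = √(s_p²(1/n₁ + 1/n₂)) = √(179.5279 × (1/39 + 1/19)) = 3.7486
t = (x̄₁ - x̄₂) / SE = (81.94 - 82.23) / 3.7486 = -0.29 / 3.7486 = -0.077
p-value = 0.9386

Since p-value > α = 0.01, we fail to reject H₀.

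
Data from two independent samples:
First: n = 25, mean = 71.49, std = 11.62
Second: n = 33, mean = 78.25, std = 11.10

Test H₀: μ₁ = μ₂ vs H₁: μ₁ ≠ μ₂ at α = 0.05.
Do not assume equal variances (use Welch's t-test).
Welch's two-sample t-test:
H₀: μ₁ = μ₂
H₁: μ₁ ≠ μ₂
s₁²/n₁ = 11.62²/25 = 5.4010,  s₂²/n₂ = 11.10²/33 = 3.7336
SE = √(s₁²/n₁ + s₂²/n₂) = √(5.4010 + 3.7336) = 3.0224
df (Welch-Satterthwaite) = (s₁²/n₁ + s₂²/n₂)² / [(s₁²/n₁)²/(n₁-1) + (s₂²/n₂)²/(n₂-1)] ≈ 50.54
t = (x̄₁ - x̄₂) / SE = (71.49 - 78.25) / 3.0224 = -6.76 / 3.0224 = -2.237
p-value = 0.0297

Since p-value < α = 0.05, we reject H₀.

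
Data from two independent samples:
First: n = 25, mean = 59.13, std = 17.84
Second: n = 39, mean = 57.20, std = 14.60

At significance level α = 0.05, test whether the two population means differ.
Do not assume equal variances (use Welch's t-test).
Welch's two-sample t-test:
H₀: μ₁ = μ₂
H₁: μ₁ ≠ μ₂
s₁²/n₁ = 17.84²/25 = 12.7306,  s₂²/n₂ = 14.60²/39 = 5.4656
SE = √(s₁²/n₁ + s₂²/n₂) = √(12.7306 + 5.4656) = 4.2657
df (Welch-Satterthwaite) = (s₁²/n₁ + s₂²/n₂)² / [(s₁²/n₁)²/(n₁-1) + (s₂²/n₂)²/(n₂-1)] ≈ 43.92
t = (x̄₁ - x̄₂) / SE = (59.13 - 57.20) / 4.2657 = 1.93 / 4.2657 = 0.452
p-value = 0.6532

Since p-value > α = 0.05, we fail to reject H₀.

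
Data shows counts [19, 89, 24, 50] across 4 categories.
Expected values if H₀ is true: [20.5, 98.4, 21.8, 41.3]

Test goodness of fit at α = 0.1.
Chi-square goodness of fit test:
H₀: observed counts match expected distribution
H₁: observed counts differ from expected distribution
df = k - 1 = 3
χ² = Σ(O - E)²/E
   = (19 - 20.5)²/20.5 + (89 - 98.4)²/98.4 + (24 - 21.8)²/21.8 + (50 - 41.3)²/41.3
   = 0.110 + 0.898 + 0.222 + 1.833
   = 3.06
p-value = 0.3821

Since p-value > α = 0.1, we fail to reject H₀.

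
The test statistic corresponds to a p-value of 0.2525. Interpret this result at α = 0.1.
Since p = 0.2525 > α = 0.1, fail to reject H₀.
There is insufficient evidence to reject the null hypothesis; the result is not statistically significant at the 0.1 level.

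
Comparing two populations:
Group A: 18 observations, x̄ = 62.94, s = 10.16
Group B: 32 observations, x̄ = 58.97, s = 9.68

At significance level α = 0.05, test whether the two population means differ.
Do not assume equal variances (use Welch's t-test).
Welch's two-sample t-test:
H₀: μ₁ = μ₂
H₁: μ₁ ≠ μ₂
s₁²/n₁ = 10.16²/18 = 5.7348,  s₂²/n₂ = 9.68²/32 = 2.9282
SE = √(s₁²/n₁ + s₂²/n₂) = √(5.7348 + 2.9282) = 2.9433
df (Welch-Satterthwaite) = (s₁²/n₁ + s₂²/n₂)² / [(s₁²/n₁)²/(n₁-1) + (s₂²/n₂)²/(n₂-1)] ≈ 33.94
t = (x̄₁ - x̄₂) / SE = (62.94 - 58.97) / 2.9433 = 3.97 / 2.9433 = 1.349
p-value = 0.1863

Since p-value > α = 0.05, we fail to reject H₀.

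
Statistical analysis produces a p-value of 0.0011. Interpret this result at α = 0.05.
Since p = 0.0011 < α = 0.05, reject H₀.
There is sufficient evidence to reject the null hypothesis; the result is statistically significant at the 0.05 level.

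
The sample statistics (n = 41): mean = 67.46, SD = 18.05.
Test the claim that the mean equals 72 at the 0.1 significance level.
One-sample t-test:
H₀: μ = 72
H₁: μ ≠ 72
df = n - 1 = 40
t = (x̄ - μ₀) / (s/√n) = (67.46 - 72) / (18.05/√41) = -1.611
p-value = 0.1151

Since p-value > α = 0.1, we fail to reject H₀.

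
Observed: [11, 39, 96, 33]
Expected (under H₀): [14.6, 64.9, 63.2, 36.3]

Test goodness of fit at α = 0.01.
Chi-square goodness of fit test:
H₀: observed counts match expected distribution
H₁: observed counts differ from expected distribution
df = k - 1 = 3
χ² = Σ(O - E)²/E
   = (11 - 14.6)²/14.6 + (39 - 64.9)²/64.9 + (96 - 63.2)²/63.2 + (33 - 36.3)²/36.3
   = 0.888 + 10.336 + 17.023 + 0.300
   = 28.55
p-value < 0.0001

Since p-value < α = 0.01, we reject H₀.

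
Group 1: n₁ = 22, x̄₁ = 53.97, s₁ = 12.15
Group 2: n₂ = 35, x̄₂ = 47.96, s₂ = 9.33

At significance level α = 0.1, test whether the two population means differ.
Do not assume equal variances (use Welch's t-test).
Welch's two-sample t-test:
H₀: μ₁ = μ₂
H₁: μ₁ ≠ μ₂
s₁²/n₁ = 12.15²/22 = 6.7101,  s₂²/n₂ = 9.33²/35 = 2.4871
SE = √(s₁²/n₁ + s₂²/n₂) = √(6.7101 + 2.4871) = 3.0327
df (Welch-Satterthwaite) = (s₁²/n₁ + s₂²/n₂)² / [(s₁²/n₁)²/(n₁-1) + (s₂²/n₂)²/(n₂-1)] ≈ 36.37
t = (x̄₁ - x̄₂) / SE = (53.97 - 47.96) / 3.0327 = 6.01 / 3.0327 = 1.982
p-value = 0.0551

Since p-value < α = 0.1, we reject H₀.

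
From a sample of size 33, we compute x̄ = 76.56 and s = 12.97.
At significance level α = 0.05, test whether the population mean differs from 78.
One-sample t-test:
H₀: μ = 78
H₁: μ ≠ 78
df = n - 1 = 32
t = (x̄ - μ₀) / (s/√n) = (76.56 - 78) / (12.97/√33) = -0.638
p-value = 0.5281

Since p-value > α = 0.05, we fail to reject H₀.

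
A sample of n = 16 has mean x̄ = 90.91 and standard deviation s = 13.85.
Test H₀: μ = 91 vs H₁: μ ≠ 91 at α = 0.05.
One-sample t-test:
H₀: μ = 91
H₁: μ ≠ 91
df = n - 1 = 15
t = (x̄ - μ₀) / (s/√n) = (90.91 - 91) / (13.85/√16) = -0.026
p-value = 0.9796

Since p-value > α = 0.05, we fail to reject H₀.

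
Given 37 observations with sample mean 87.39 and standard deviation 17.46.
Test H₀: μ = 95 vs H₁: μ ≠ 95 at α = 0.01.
One-sample t-test:
H₀: μ = 95
H₁: μ ≠ 95
df = n - 1 = 36
t = (x̄ - μ₀) / (s/√n) = (87.39 - 95) / (17.46/√37) = -2.651
p-value = 0.0118

Since p-value > α = 0.01, we fail to reject H₀.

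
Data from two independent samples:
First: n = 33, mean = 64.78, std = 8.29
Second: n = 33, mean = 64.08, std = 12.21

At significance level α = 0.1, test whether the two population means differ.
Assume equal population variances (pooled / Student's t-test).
Student's two-sample t-test (equal variances):
H₀: μ₁ = μ₂
H₁: μ₁ ≠ μ₂
df = n₁ + n₂ - 2 = 64
Pooled variance s_p² = [(n₁-1)s₁² + (n₂-1)s₂²] / (n₁ + n₂ - 2) = [(32)(8.29²) + (32)(12.21²)] / 64 = 108.9041
SE = √(s_p²(1/n₁ + 1/n₂)) = √(108.9041 × (1/33 + 1/33)) = 2.5691
t = (x̄₁ - x̄₂) / SE = (64.78 - 64.08) / 2.5691 = 0.70 / 2.5691 = 0.272
p-value = 0.7861

Since p-value > α = 0.1, we fail to reject H₀.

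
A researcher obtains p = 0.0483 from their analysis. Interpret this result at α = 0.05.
Since p = 0.0483 < α = 0.05, reject H₀.
There is sufficient evidence to reject the null hypothesis; the result is statistically significant at the 0.05 level.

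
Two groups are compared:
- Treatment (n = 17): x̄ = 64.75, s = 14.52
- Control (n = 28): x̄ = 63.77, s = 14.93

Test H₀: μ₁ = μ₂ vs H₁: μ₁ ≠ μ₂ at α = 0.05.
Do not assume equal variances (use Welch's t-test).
Welch's two-sample t-test:
H₀: μ₁ = μ₂
H₁: μ₁ ≠ μ₂
s₁²/n₁ = 14.52²/17 = 12.4018,  s₂²/n₂ = 14.93²/28 = 7.9609
SE = √(s₁²/n₁ + s₂²/n₂) = √(12.4018 + 7.9609) = 4.5125
df (Welch-Satterthwaite) = (s₁²/n₁ + s₂²/n₂)² / [(s₁²/n₁)²/(n₁-1) + (s₂²/n₂)²/(n₂-1)] ≈ 34.67
t = (x̄₁ - x̄₂) / SE = (64.75 - 63.77) / 4.5125 = 0.98 / 4.5125 = 0.217
p-value = 0.8293

Since p-value > α = 0.05, we fail to reject H₀.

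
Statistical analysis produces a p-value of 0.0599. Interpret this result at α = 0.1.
Since p = 0.0599 < α = 0.1, reject H₀.
There is sufficient evidence to reject the null hypothesis; the result is statistically significant at the 0.1 level.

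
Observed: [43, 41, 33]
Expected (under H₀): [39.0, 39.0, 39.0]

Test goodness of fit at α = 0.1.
Chi-square goodness of fit test:
H₀: observed counts match expected distribution
H₁: observed counts differ from expected distribution
df = k - 1 = 2
χ² = Σ(O - E)²/E
   = (43 - 39.0)²/39.0 + (41 - 39.0)²/39.0 + (33 - 39.0)²/39.0
   = 0.410 + 0.103 + 0.923
   = 1.44
p-value = 0.4878

Since p-value > α = 0.1, we fail to reject H₀.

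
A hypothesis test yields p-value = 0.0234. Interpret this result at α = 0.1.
Since p = 0.0234 < α = 0.1, reject H₀.
There is sufficient evidence to reject the null hypothesis; the result is statistically significant at the 0.1 level.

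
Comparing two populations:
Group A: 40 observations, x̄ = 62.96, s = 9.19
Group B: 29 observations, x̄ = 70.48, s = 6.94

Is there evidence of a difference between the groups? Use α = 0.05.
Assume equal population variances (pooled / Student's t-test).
Student's two-sample t-test (equal variances):
H₀: μ₁ = μ₂
H₁: μ₁ ≠ μ₂
df = n₁ + n₂ - 2 = 67
Pooled variance s_p² = [(n₁-1)s₁² + (n₂-1)s₂²] / (n₁ + n₂ - 2) = [(39)(9.19²) + (28)(6.94²)] / 67 = 69.2891
SE = √(s_p²(1/n₁ + 1/n₂)) = √(69.2891 × (1/40 + 1/29)) = 2.0301
t = (x̄₁ - x̄₂) / SE = (62.96 - 70.48) / 2.0301 = -7.52 / 2.0301 = -3.704
p-value = 0.0004

Since p-value < α = 0.05, we reject H₀.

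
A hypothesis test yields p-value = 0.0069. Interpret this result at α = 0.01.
Since p = 0.0069 < α = 0.01, reject H₀.
There is sufficient evidence to reject the null hypothesis; the result is statistically significant at the 0.01 level.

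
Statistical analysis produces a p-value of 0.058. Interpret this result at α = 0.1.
Since p = 0.058 < α = 0.1, reject H₀.
There is sufficient evidence to reject the null hypothesis; the result is statistically significant at the 0.1 level.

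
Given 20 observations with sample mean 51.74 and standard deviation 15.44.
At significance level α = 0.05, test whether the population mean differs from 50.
One-sample t-test:
H₀: μ = 50
H₁: μ ≠ 50
df = n - 1 = 19
t = (x̄ - μ₀) / (s/√n) = (51.74 - 50) / (15.44/√20) = 0.504
p-value = 0.6201

Since p-value > α = 0.05, we fail to reject H₀.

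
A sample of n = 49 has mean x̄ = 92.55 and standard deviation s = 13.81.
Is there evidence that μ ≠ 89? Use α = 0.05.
One-sample t-test:
H₀: μ = 89
H₁: μ ≠ 89
df = n - 1 = 48
t = (x̄ - μ₀) / (s/√n) = (92.55 - 89) / (13.81/√49) = 1.799
p-value = 0.0782

Since p-value > α = 0.05, we fail to reject H₀.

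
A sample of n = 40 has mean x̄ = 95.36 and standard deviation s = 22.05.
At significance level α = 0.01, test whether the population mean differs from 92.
One-sample t-test:
H₀: μ = 92
H₁: μ ≠ 92
df = n - 1 = 39
t = (x̄ - μ₀) / (s/√n) = (95.36 - 92) / (22.05/√40) = 0.964
p-value = 0.3411

Since p-value > α = 0.01, we fail to reject H₀.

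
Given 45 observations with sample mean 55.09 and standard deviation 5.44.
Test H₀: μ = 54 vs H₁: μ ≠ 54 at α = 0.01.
One-sample t-test:
H₀: μ = 54
H₁: μ ≠ 54
df = n - 1 = 44
t = (x̄ - μ₀) / (s/√n) = (55.09 - 54) / (5.44/√45) = 1.344
p-value = 0.1858

Since p-value > α = 0.01, we fail to reject H₀.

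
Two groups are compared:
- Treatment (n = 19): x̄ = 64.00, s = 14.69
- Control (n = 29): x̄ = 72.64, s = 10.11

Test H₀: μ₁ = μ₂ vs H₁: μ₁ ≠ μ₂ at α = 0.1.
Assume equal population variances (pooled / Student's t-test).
Student's two-sample t-test (equal variances):
H₀: μ₁ = μ₂
H₁: μ₁ ≠ μ₂
df = n₁ + n₂ - 2 = 46
Pooled variance s_p² = [(n₁-1)s₁² + (n₂-1)s₂²] / (n₁ + n₂ - 2) = [(18)(14.69²) + (28)(10.11²)] / 46 = 146.6580
SE = √(s_p²(1/n₁ + 1/n₂)) = √(146.6580 × (1/19 + 1/29)) = 3.5744
t = (x̄₁ - x̄₂) / SE = (64.00 - 72.64) / 3.5744 = -8.64 / 3.5744 = -2.417
p-value = 0.0197

Since p-value < α = 0.1, we reject H₀.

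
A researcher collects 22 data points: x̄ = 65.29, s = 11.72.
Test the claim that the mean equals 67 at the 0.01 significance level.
One-sample t-test:
H₀: μ = 67
H₁: μ ≠ 67
df = n - 1 = 21
t = (x̄ - μ₀) / (s/√n) = (65.29 - 67) / (11.72/√22) = -0.684
p-value = 0.5012

Since p-value > α = 0.01, we fail to reject H₀.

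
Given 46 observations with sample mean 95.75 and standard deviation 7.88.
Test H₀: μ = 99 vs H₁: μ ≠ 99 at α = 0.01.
One-sample t-test:
H₀: μ = 99
H₁: μ ≠ 99
df = n - 1 = 45
t = (x̄ - μ₀) / (s/√n) = (95.75 - 99) / (7.88/√46) = -2.797
p-value = 0.0076

Since p-value < α = 0.01, we reject H₀.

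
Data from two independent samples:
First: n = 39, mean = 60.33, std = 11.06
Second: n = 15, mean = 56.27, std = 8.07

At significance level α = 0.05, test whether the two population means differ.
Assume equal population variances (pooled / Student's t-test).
Student's two-sample t-test (equal variances):
H₀: μ₁ = μ₂
H₁: μ₁ ≠ μ₂
df = n₁ + n₂ - 2 = 52
Pooled variance s_p² = [(n₁-1)s₁² + (n₂-1)s₂²] / (n₁ + n₂ - 2) = [(38)(11.06²) + (14)(8.07²)] / 52 = 106.9240
SE = √(s_p²(1/n₁ + 1/n₂)) = √(106.9240 × (1/39 + 1/15)) = 3.1416
t = (x̄₁ - x̄₂) / SE = (60.33 - 56.27) / 3.1416 = 4.06 / 3.1416 = 1.292
p-value = 0.2020

Since p-value > α = 0.05, we fail to reject H₀.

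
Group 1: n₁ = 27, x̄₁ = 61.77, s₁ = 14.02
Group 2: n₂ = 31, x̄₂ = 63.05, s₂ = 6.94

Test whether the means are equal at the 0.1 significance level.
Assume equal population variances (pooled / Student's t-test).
Student's two-sample t-test (equal variances):
H₀: μ₁ = μ₂
H₁: μ₁ ≠ μ₂
df = n₁ + n₂ - 2 = 56
Pooled variance s_p² = [(n₁-1)s₁² + (n₂-1)s₂²] / (n₁ + n₂ - 2) = [(26)(14.02²) + (30)(6.94²)] / 56 = 117.0621
SE = √(s_p²(1/n₁ + 1/n₂)) = √(117.0621 × (1/27 + 1/31)) = 2.8481
t = (x̄₁ - x̄₂) / SE = (61.77 - 63.05) / 2.8481 = -1.28 / 2.8481 = -0.449
p-value = 0.6549

Since p-value > α = 0.1, we fail to reject H₀.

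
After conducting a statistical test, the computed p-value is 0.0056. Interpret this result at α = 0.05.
Since p = 0.0056 < α = 0.05, reject H₀.
There is sufficient evidence to reject the null hypothesis; the result is statistically significant at the 0.05 level.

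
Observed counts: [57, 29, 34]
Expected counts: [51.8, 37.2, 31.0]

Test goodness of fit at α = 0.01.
Chi-square goodness of fit test:
H₀: observed counts match expected distribution
H₁: observed counts differ from expected distribution
df = k - 1 = 2
χ² = Σ(O - E)²/E
   = (57 - 51.8)²/51.8 + (29 - 37.2)²/37.2 + (34 - 31.0)²/31.0
   = 0.522 + 1.808 + 0.290
   = 2.62
p-value = 0.2698

Since p-value > α = 0.01, we fail to reject H₀.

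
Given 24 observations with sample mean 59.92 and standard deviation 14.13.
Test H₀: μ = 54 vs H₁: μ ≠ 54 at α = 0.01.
One-sample t-test:
H₀: μ = 54
H₁: μ ≠ 54
df = n - 1 = 23
t = (x̄ - μ₀) / (s/√n) = (59.92 - 54) / (14.13/√24) = 2.053
p-value = 0.0517

Since p-value > α = 0.01, we fail to reject H₀.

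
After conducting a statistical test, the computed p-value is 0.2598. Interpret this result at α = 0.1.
Since p = 0.2598 > α = 0.1, fail to reject H₀.
There is insufficient evidence to reject the null hypothesis; the result is not statistically significant at the 0.1 level.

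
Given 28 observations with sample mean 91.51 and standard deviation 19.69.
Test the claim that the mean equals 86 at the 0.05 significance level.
One-sample t-test:
H₀: μ = 86
H₁: μ ≠ 86
df = n - 1 = 27
t = (x̄ - μ₀) / (s/√n) = (91.51 - 86) / (19.69/√28) = 1.481
p-value = 0.1502

Since p-value > α = 0.05, we fail to reject H₀.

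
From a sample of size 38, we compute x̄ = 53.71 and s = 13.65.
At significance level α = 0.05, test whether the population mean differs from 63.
One-sample t-test:
H₀: μ = 63
H₁: μ ≠ 63
df = n - 1 = 37
t = (x̄ - μ₀) / (s/√n) = (53.71 - 63) / (13.65/√38) = -4.195
p-value = 0.0002

Since p-value < α = 0.05, we reject H₀.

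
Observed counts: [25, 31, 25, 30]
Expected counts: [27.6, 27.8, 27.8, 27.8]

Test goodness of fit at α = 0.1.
Chi-square goodness of fit test:
H₀: observed counts match expected distribution
H₁: observed counts differ from expected distribution
df = k - 1 = 3
χ² = Σ(O - E)²/E
   = (25 - 27.6)²/27.6 + (31 - 27.8)²/27.8 + (25 - 27.8)²/27.8 + (30 - 27.8)²/27.8
   = 0.245 + 0.368 + 0.282 + 0.174
   = 1.07
p-value = 0.7845

Since p-value > α = 0.1, we fail to reject H₀.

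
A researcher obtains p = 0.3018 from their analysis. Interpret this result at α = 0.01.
Since p = 0.3018 > α = 0.01, fail to reject H₀.
There is insufficient evidence to reject the null hypothesis; the result is not statistically significant at the 0.01 level.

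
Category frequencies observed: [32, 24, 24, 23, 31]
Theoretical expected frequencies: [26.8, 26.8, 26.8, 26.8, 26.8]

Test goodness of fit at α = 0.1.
Chi-square goodness of fit test:
H₀: observed counts match expected distribution
H₁: observed counts differ from expected distribution
df = k - 1 = 4
χ² = Σ(O - E)²/E
   = (32 - 26.8)²/26.8 + (24 - 26.8)²/26.8 + (24 - 26.8)²/26.8 + (23 - 26.8)²/26.8 + (31 - 26.8)²/26.8
   = 1.009 + 0.293 + 0.293 + 0.539 + 0.658
   = 2.79
p-value = 0.5934

Since p-value > α = 0.1, we fail to reject H₀.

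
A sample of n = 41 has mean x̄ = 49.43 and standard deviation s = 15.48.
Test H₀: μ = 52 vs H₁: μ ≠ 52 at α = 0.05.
One-sample t-test:
H₀: μ = 52
H₁: μ ≠ 52
df = n - 1 = 40
t = (x̄ - μ₀) / (s/√n) = (49.43 - 52) / (15.48/√41) = -1.063
p-value = 0.2941

Since p-value > α = 0.05, we fail to reject H₀.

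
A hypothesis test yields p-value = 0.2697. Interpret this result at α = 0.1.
Since p = 0.2697 > α = 0.1, fail to reject H₀.
There is insufficient evidence to reject the null hypothesis; the result is not statistically significant at the 0.1 level.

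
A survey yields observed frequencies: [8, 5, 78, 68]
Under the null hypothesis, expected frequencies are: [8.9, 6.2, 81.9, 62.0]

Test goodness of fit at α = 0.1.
Chi-square goodness of fit test:
H₀: observed counts match expected distribution
H₁: observed counts differ from expected distribution
df = k - 1 = 3
χ² = Σ(O - E)²/E
   = (8 - 8.9)²/8.9 + (5 - 6.2)²/6.2 + (78 - 81.9)²/81.9 + (68 - 62.0)²/62.0
   = 0.091 + 0.232 + 0.186 + 0.581
   = 1.09
p-value = 0.7796

Since p-value > α = 0.1, we fail to reject H₀.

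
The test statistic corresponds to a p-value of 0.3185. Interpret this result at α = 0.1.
Since p = 0.3185 > α = 0.1, fail to reject H₀.
There is insufficient evidence to reject the null hypothesis; the result is not statistically significant at the 0.1 level.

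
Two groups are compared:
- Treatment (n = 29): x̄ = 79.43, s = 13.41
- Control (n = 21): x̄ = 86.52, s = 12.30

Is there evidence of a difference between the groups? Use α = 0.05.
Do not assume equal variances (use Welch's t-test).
Welch's two-sample t-test:
H₀: μ₁ = μ₂
H₁: μ₁ ≠ μ₂
s₁²/n₁ = 13.41²/29 = 6.2010,  s₂²/n₂ = 12.30²/21 = 7.2043
SE = √(s₁²/n₁ + s₂²/n₂) = √(6.2010 + 7.2043) = 3.6613
df (Welch-Satterthwaite) = (s₁²/n₁ + s₂²/n₂)² / [(s₁²/n₁)²/(n₁-1) + (s₂²/n₂)²/(n₂-1)] ≈ 45.28
t = (x̄₁ - x̄₂) / SE = (79.43 - 86.52) / 3.6613 = -7.09 / 3.6613 = -1.936
p-value = 0.0591

Since p-value > α = 0.05, we fail to reject H₀.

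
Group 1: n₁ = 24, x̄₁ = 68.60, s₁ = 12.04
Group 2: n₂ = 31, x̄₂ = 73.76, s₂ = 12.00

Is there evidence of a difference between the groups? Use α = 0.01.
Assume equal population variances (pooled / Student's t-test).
Student's two-sample t-test (equal variances):
H₀: μ₁ = μ₂
H₁: μ₁ ≠ μ₂
df = n₁ + n₂ - 2 = 53
Pooled variance s_p² = [(n₁-1)s₁² + (n₂-1)s₂²] / (n₁ + n₂ - 2) = [(23)(12.04²) + (30)(12.00²)] / 53 = 144.4173
SE = √(s_p²(1/n₁ + 1/n₂)) = √(144.4173 × (1/24 + 1/31)) = 3.2674
t = (x̄₁ - x̄₂) / SE = (68.60 - 73.76) / 3.2674 = -5.16 / 3.2674 = -1.579
p-value = 0.1202

Since p-value > α = 0.01, we fail to reject H₀.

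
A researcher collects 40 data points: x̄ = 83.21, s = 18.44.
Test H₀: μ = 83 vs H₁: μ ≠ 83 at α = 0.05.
One-sample t-test:
H₀: μ = 83
H₁: μ ≠ 83
df = n - 1 = 39
t = (x̄ - μ₀) / (s/√n) = (83.21 - 83) / (18.44/√40) = 0.072
p-value = 0.9429

Since p-value > α = 0.05, we fail to reject H₀.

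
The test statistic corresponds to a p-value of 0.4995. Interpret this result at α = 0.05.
Since p = 0.4995 > α = 0.05, fail to reject H₀.
There is insufficient evidence to reject the null hypothesis; the result is not statistically significant at the 0.05 level.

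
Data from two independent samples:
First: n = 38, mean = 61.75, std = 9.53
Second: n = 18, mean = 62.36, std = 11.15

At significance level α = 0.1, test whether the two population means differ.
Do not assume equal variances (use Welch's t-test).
Welch's two-sample t-test:
H₀: μ₁ = μ₂
H₁: μ₁ ≠ μ₂
s₁²/n₁ = 9.53²/38 = 2.3900,  s₂²/n₂ = 11.15²/18 = 6.9068
SE = √(s₁²/n₁ + s₂²/n₂) = √(2.3900 + 6.9068) = 3.0491
df (Welch-Satterthwaite) = (s₁²/n₁ + s₂²/n₂)² / [(s₁²/n₁)²/(n₁-1) + (s₂²/n₂)²/(n₂-1)] ≈ 29.19
t = (x̄₁ - x̄₂) / SE = (61.75 - 62.36) / 3.0491 = -0.61 / 3.0491 = -0.200
p-value = 0.8428

Since p-value > α = 0.1, we fail to reject H₀.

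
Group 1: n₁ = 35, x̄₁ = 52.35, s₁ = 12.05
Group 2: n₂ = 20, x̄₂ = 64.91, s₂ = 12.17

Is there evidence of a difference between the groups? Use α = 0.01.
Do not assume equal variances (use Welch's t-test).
Welch's two-sample t-test:
H₀: μ₁ = μ₂
H₁: μ₁ ≠ μ₂
s₁²/n₁ = 12.05²/35 = 4.1486,  s₂²/n₂ = 12.17²/20 = 7.4054
SE = √(s₁²/n₁ + s₂²/n₂) = √(4.1486 + 7.4054) = 3.3991
df (Welch-Satterthwaite) = (s₁²/n₁ + s₂²/n₂)² / [(s₁²/n₁)²/(n₁-1) + (s₂²/n₂)²/(n₂-1)] ≈ 39.35
t = (x̄₁ - x̄₂) / SE = (52.35 - 64.91) / 3.3991 = -12.56 / 3.3991 = -3.695
p-value = 0.0007

Since p-value < α = 0.01, we reject H₀.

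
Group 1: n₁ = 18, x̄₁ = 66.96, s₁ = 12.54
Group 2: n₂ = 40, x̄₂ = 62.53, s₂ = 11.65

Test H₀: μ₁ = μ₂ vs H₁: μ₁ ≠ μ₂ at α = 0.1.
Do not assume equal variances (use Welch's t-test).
Welch's two-sample t-test:
H₀: μ₁ = μ₂
H₁: μ₁ ≠ μ₂
s₁²/n₁ = 12.54²/18 = 8.7362,  s₂²/n₂ = 11.65²/40 = 3.3931
SE = √(s₁²/n₁ + s₂²/n₂) = √(8.7362 + 3.3931) = 3.4827
df (Welch-Satterthwaite) = (s₁²/n₁ + s₂²/n₂)² / [(s₁²/n₁)²/(n₁-1) + (s₂²/n₂)²/(n₂-1)] ≈ 30.75
t = (x̄₁ - x̄₂) / SE = (66.96 - 62.53) / 3.4827 = 4.43 / 3.4827 = 1.272
p-value = 0.2129

Since p-value > α = 0.1, we fail to reject H₀.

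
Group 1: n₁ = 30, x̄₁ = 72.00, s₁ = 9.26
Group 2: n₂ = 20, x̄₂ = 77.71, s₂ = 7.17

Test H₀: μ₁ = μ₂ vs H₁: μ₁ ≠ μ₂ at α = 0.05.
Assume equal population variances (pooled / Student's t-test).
Student's two-sample t-test (equal variances):
H₀: μ₁ = μ₂
H₁: μ₁ ≠ μ₂
df = n₁ + n₂ - 2 = 48
Pooled variance s_p² = [(n₁-1)s₁² + (n₂-1)s₂²] / (n₁ + n₂ - 2) = [(29)(9.26²) + (19)(7.17²)] / 48 = 72.1552
SE = √(s_p²(1/n₁ + 1/n₂)) = √(72.1552 × (1/30 + 1/20)) = 2.4521
t = (x̄₁ - x̄₂) / SE = (72.00 - 77.71) / 2.4521 = -5.71 / 2.4521 = -2.329
p-value = 0.0241

Since p-value < α = 0.05, we reject H₀.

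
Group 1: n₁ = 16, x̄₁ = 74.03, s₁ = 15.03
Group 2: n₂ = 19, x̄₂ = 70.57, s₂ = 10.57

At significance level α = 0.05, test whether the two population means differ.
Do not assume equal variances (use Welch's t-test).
Welch's two-sample t-test:
H₀: μ₁ = μ₂
H₁: μ₁ ≠ μ₂
s₁²/n₁ = 15.03²/16 = 14.1188,  s₂²/n₂ = 10.57²/19 = 5.8803
SE = √(s₁²/n₁ + s₂²/n₂) = √(14.1188 + 5.8803) = 4.4720
df (Welch-Satterthwaite) = (s₁²/n₁ + s₂²/n₂)² / [(s₁²/n₁)²/(n₁-1) + (s₂²/n₂)²/(n₂-1)] ≈ 26.30
t = (x̄₁ - x̄₂) / SE = (74.03 - 70.57) / 4.4720 = 3.46 / 4.4720 = 0.774
p-value = 0.4460

Since p-value > α = 0.05, we fail to reject H₀.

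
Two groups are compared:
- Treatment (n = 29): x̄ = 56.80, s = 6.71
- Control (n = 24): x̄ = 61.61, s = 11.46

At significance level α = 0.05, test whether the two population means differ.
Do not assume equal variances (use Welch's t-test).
Welch's two-sample t-test:
H₀: μ₁ = μ₂
H₁: μ₁ ≠ μ₂
s₁²/n₁ = 6.71²/29 = 1.5526,  s₂²/n₂ = 11.46²/24 = 5.4722
SE = √(s₁²/n₁ + s₂²/n₂) = √(1.5526 + 5.4722) = 2.6504
df (Welch-Satterthwaite) = (s₁²/n₁ + s₂²/n₂)² / [(s₁²/n₁)²/(n₁-1) + (s₂²/n₂)²/(n₂-1)] ≈ 35.55
t = (x̄₁ - x̄₂) / SE = (56.80 - 61.61) / 2.6504 = -4.81 / 2.6504 = -1.815
p-value = 0.0780

Since p-value > α = 0.05, we fail to reject H₀.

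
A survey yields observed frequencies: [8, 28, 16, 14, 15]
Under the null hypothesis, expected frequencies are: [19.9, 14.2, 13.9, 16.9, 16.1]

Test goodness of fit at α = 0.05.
Chi-square goodness of fit test:
H₀: observed counts match expected distribution
H₁: observed counts differ from expected distribution
df = k - 1 = 4
χ² = Σ(O - E)²/E
   = (8 - 19.9)²/19.9 + (28 - 14.2)²/14.2 + (16 - 13.9)²/13.9 + (14 - 16.9)²/16.9 + (15 - 16.1)²/16.1
   = 7.116 + 13.411 + 0.317 + 0.498 + 0.075
   = 21.42
p-value = 0.0003

Since p-value < α = 0.05, we reject H₀.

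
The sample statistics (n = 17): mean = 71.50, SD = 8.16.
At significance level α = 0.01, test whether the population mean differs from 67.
One-sample t-test:
H₀: μ = 67
H₁: μ ≠ 67
df = n - 1 = 16
t = (x̄ - μ₀) / (s/√n) = (71.50 - 67) / (8.16/√17) = 2.274
p-value = 0.0371

Since p-value > α = 0.01, we fail to reject H₀.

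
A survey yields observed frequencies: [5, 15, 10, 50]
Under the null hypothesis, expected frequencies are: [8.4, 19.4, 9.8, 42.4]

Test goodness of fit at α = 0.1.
Chi-square goodness of fit test:
H₀: observed counts match expected distribution
H₁: observed counts differ from expected distribution
df = k - 1 = 3
χ² = Σ(O - E)²/E
   = (5 - 8.4)²/8.4 + (15 - 19.4)²/19.4 + (10 - 9.8)²/9.8 + (50 - 42.4)²/42.4
   = 1.376 + 0.998 + 0.004 + 1.362
   = 3.74
p-value = 0.2909

Since p-value > α = 0.1, we fail to reject H₀.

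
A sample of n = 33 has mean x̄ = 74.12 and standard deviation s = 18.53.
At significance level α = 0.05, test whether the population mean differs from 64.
One-sample t-test:
H₀: μ = 64
H₁: μ ≠ 64
df = n - 1 = 32
t = (x̄ - μ₀) / (s/√n) = (74.12 - 64) / (18.53/√33) = 3.137
p-value = 0.0036

Since p-value < α = 0.05, we reject H₀.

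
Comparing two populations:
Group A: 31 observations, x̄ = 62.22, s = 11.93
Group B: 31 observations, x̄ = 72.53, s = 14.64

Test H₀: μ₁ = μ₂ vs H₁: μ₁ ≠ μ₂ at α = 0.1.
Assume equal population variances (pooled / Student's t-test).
Student's two-sample t-test (equal variances):
H₀: μ₁ = μ₂
H₁: μ₁ ≠ μ₂
df = n₁ + n₂ - 2 = 60
Pooled variance s_p² = [(n₁-1)s₁² + (n₂-1)s₂²] / (n₁ + n₂ - 2) = [(30)(11.93²) + (30)(14.64²)] / 60 = 178.3272
SE = √(s_p²(1/n₁ + 1/n₂)) = √(178.3272 × (1/31 + 1/31)) = 3.3919
t = (x̄₁ - x̄₂) / SE = (62.22 - 72.53) / 3.3919 = -10.31 / 3.3919 = -3.040
p-value = 0.0035

Since p-value < α = 0.1, we reject H₀.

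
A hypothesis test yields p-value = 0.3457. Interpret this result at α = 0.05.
Since p = 0.3457 > α = 0.05, fail to reject H₀.
There is insufficient evidence to reject the null hypothesis; the result is not statistically significant at the 0.05 level.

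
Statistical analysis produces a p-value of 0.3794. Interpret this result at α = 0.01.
Since p = 0.3794 > α = 0.01, fail to reject H₀.
There is insufficient evidence to reject the null hypothesis; the result is not statistically significant at the 0.01 level.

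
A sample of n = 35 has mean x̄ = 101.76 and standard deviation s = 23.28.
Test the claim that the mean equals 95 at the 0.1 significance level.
One-sample t-test:
H₀: μ = 95
H₁: μ ≠ 95
df = n - 1 = 34
t = (x̄ - μ₀) / (s/√n) = (101.76 - 95) / (23.28/√35) = 1.718
p-value = 0.0949

Since p-value < α = 0.1, we reject H₀.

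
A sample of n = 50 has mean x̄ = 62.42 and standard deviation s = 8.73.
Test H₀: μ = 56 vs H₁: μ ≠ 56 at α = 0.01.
One-sample t-test:
H₀: μ = 56
H₁: μ ≠ 56
df = n - 1 = 49
t = (x̄ - μ₀) / (s/√n) = (62.42 - 56) / (8.73/√50) = 5.200
p-value < 0.0001

Since p-value < α = 0.01, we reject H₀.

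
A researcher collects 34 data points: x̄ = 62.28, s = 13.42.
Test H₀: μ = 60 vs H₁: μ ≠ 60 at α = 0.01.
One-sample t-test:
H₀: μ = 60
H₁: μ ≠ 60
df = n - 1 = 33
t = (x̄ - μ₀) / (s/√n) = (62.28 - 60) / (13.42/√34) = 0.991
p-value = 0.3291

Since p-value > α = 0.01, we fail to reject H₀.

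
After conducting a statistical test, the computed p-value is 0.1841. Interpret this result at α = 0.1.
Since p = 0.1841 > α = 0.1, fail to reject H₀.
There is insufficient evidence to reject the null hypothesis; the result is not statistically significant at the 0.1 level.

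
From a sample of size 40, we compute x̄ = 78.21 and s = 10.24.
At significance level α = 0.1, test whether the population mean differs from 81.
One-sample t-test:
H₀: μ = 81
H₁: μ ≠ 81
df = n - 1 = 39
t = (x̄ - μ₀) / (s/√n) = (78.21 - 81) / (10.24/√40) = -1.723
p-value = 0.0928

Since p-value < α = 0.1, we reject H₀.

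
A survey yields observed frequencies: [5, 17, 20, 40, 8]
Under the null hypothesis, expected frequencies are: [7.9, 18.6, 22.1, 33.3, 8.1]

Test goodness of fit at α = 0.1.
Chi-square goodness of fit test:
H₀: observed counts match expected distribution
H₁: observed counts differ from expected distribution
df = k - 1 = 4
χ² = Σ(O - E)²/E
   = (5 - 7.9)²/7.9 + (17 - 18.6)²/18.6 + (20 - 22.1)²/22.1 + (40 - 33.3)²/33.3 + (8 - 8.1)²/8.1
   = 1.065 + 0.138 + 0.200 + 1.348 + 0.001
   = 2.75
p-value = 0.6003

Since p-value > α = 0.1, we fail to reject H₀.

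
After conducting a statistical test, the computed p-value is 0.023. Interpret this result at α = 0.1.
Since p = 0.023 < α = 0.1, reject H₀.
There is sufficient evidence to reject the null hypothesis; the result is statistically significant at the 0.1 level.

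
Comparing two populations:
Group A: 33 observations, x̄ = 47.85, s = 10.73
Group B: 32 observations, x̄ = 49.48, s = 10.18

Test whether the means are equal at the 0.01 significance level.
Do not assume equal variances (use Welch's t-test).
Welch's two-sample t-test:
H₀: μ₁ = μ₂
H₁: μ₁ ≠ μ₂
s₁²/n₁ = 10.73²/33 = 3.4889,  s₂²/n₂ = 10.18²/32 = 3.2385
SE = √(s₁²/n₁ + s₂²/n₂) = √(3.4889 + 3.2385) = 2.5937
df (Welch-Satterthwaite) = (s₁²/n₁ + s₂²/n₂)² / [(s₁²/n₁)²/(n₁-1) + (s₂²/n₂)²/(n₂-1)] ≈ 62.97
t = (x̄₁ - x̄₂) / SE = (47.85 - 49.48) / 2.5937 = -1.63 / 2.5937 = -0.628
p-value = 0.5320

Since p-value > α = 0.01, we fail to reject H₀.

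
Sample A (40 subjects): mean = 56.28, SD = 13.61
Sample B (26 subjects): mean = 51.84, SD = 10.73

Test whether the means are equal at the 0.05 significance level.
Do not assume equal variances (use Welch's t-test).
Welch's two-sample t-test:
H₀: μ₁ = μ₂
H₁: μ₁ ≠ μ₂
s₁²/n₁ = 13.61²/40 = 4.6308,  s₂²/n₂ = 10.73²/26 = 4.4282
SE = √(s₁²/n₁ + s₂²/n₂) = √(4.6308 + 4.4282) = 3.0098
df (Welch-Satterthwaite) = (s₁²/n₁ + s₂²/n₂)² / [(s₁²/n₁)²/(n₁-1) + (s₂²/n₂)²/(n₂-1)] ≈ 61.51
t = (x̄₁ - x̄₂) / SE = (56.28 - 51.84) / 3.0098 = 4.44 / 3.0098 = 1.475
p-value = 0.1453

Since p-value > α = 0.05, we fail to reject H₀.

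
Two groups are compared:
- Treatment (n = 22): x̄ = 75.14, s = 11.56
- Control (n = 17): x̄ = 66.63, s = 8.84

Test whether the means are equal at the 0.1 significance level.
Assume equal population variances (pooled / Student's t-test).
Student's two-sample t-test (equal variances):
H₀: μ₁ = μ₂
H₁: μ₁ ≠ μ₂
df = n₁ + n₂ - 2 = 37
Pooled variance s_p² = [(n₁-1)s₁² + (n₂-1)s₂²] / (n₁ + n₂ - 2) = [(21)(11.56²) + (16)(8.84²)] / 37 = 109.6388
SE = √(s_p²(1/n₁ + 1/n₂)) = √(109.6388 × (1/22 + 1/17)) = 3.3813
t = (x̄₁ - x̄₂) / SE = (75.14 - 66.63) / 3.3813 = 8.51 / 3.3813 = 2.517
p-value = 0.0163

Since p-value < α = 0.1, we reject H₀.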